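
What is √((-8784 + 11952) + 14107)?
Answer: 5*√691 ≈ 131.43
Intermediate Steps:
√((-8784 + 11952) + 14107) = √(3168 + 14107) = √17275 = 5*√691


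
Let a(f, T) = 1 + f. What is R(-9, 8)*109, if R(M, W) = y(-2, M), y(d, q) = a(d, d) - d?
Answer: 109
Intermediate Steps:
y(d, q) = 1 (y(d, q) = (1 + d) - d = 1)
R(M, W) = 1
R(-9, 8)*109 = 1*109 = 109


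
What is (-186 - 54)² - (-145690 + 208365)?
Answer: -5075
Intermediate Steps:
(-186 - 54)² - (-145690 + 208365) = (-240)² - 1*62675 = 57600 - 62675 = -5075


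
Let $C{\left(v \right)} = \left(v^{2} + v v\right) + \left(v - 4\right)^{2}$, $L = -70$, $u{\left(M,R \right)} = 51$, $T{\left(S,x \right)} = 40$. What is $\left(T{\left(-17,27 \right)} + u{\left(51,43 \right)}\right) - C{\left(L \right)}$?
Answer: $-15185$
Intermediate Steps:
$C{\left(v \right)} = \left(-4 + v\right)^{2} + 2 v^{2}$ ($C{\left(v \right)} = \left(v^{2} + v^{2}\right) + \left(-4 + v\right)^{2} = 2 v^{2} + \left(-4 + v\right)^{2} = \left(-4 + v\right)^{2} + 2 v^{2}$)
$\left(T{\left(-17,27 \right)} + u{\left(51,43 \right)}\right) - C{\left(L \right)} = \left(40 + 51\right) - \left(\left(-4 - 70\right)^{2} + 2 \left(-70\right)^{2}\right) = 91 - \left(\left(-74\right)^{2} + 2 \cdot 4900\right) = 91 - \left(5476 + 9800\right) = 91 - 15276 = -15185$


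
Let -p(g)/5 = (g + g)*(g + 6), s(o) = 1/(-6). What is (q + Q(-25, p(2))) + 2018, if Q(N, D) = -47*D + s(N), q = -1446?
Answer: 48551/6 ≈ 8091.8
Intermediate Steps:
s(o) = -⅙
p(g) = -10*g*(6 + g) (p(g) = -5*(g + g)*(g + 6) = -5*2*g*(6 + g) = -10*g*(6 + g))
Q(N, D) = -⅙ - 47*D (Q(N, D) = -47*D - ⅙ = -⅙ - 47*D)
(q + Q(-25, p(2))) + 2018 = (-1446 + (-⅙ - (-470)*2*(6 + 2))) + 2018 = (-1446 + (-⅙ - (-470)*2*8)) + 2018 = (-1446 + (-⅙ - 47*(-160))) + 2018 = (-1446 + (-⅙ + 7520)) + 2018 = (-1446 + 45119/6) + 2018 = 36443/6 + 2018 = 48551/6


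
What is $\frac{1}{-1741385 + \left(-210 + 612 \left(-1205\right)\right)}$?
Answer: $- \frac{1}{2479055} \approx -4.0338 \cdot 10^{-7}$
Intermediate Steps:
$\frac{1}{-1741385 + \left(-210 + 612 \left(-1205\right)\right)} = \frac{1}{-1741385 - 737670} = \frac{1}{-2479055} = - \frac{1}{2479055}$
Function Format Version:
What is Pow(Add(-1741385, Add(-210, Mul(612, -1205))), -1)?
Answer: Rational(-1, 2479055) ≈ -4.0338e-7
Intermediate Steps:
Pow(Add(-1741385, Add(-210, Mul(612, -1205))), -1) = Pow(Add(-1741385, Add(-210, -737460)), -1) = Pow(Add(-1741385, -737670), -1) = Pow(-2479055, -1) = Rational(-1, 2479055)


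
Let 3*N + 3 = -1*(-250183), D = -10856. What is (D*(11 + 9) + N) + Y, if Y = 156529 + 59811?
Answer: 247840/3 ≈ 82613.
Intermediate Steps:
Y = 216340
N = 250180/3 (N = -1 + (-1*(-250183))/3 = -1 + (1/3)*250183 = -1 + 250183/3 = 250180/3 ≈ 83393.)
(D*(11 + 9) + N) + Y = (-10856*(11 + 9) + 250180/3) + 216340 = (-10856*20 + 250180/3) + 216340 = (-217120 + 250180/3) + 216340 = -401180/3 + 216340 = 247840/3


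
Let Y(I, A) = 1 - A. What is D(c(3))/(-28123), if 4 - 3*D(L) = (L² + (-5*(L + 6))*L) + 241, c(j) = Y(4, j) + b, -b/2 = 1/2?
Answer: 97/28123 ≈ 0.0034491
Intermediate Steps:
b = -1 (b = -2/2 = -2*½ = -1)
c(j) = -j (c(j) = (1 - j) - 1 = -j)
D(L) = -79 - L²/3 - L*(-30 - 5*L)/3 (D(L) = 4/3 - ((L² + (-5*(L + 6))*L) + 241)/3 = 4/3 - ((L² + (-5*(6 + L))*L) + 241)/3 = 4/3 - ((L² + (-30 - 5*L)*L) + 241)/3 = 4/3 - ((L² + L*(-30 - 5*L)) + 241)/3 = 4/3 - (241 + L² + L*(-30 - 5*L))/3 = 4/3 + (-241/3 - L²/3 - L*(-30 - 5*L)/3) = -79 - L²/3 - L*(-30 - 5*L)/3)
D(c(3))/(-28123) = (-79 + 10*(-1*3) + 4*(-1*3)²/3)/(-28123) = (-79 + 10*(-3) + (4/3)*(-3)²)*(-1/28123) = (-79 - 30 + (4/3)*9)*(-1/28123) = (-79 - 30 + 12)*(-1/28123) = -97*(-1/28123) = 97/28123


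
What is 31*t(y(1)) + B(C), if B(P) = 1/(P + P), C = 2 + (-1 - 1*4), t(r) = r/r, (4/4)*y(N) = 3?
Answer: 185/6 ≈ 30.833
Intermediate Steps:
y(N) = 3
t(r) = 1
C = -3 (C = 2 + (-1 - 4) = 2 - 5 = -3)
B(P) = 1/(2*P)
31*t(y(1)) + B(C) = 31*1 + (½)/(-3) = 31 + (½)*(-⅓) = 31 - ⅙ = 185/6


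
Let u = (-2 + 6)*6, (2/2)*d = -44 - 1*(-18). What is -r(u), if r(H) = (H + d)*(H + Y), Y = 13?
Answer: 74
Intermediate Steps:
d = -26 (d = -44 - 1*(-18) = -44 + 18 = -26)
u = 24 (u = 4*6 = 24)
r(H) = (-26 + H)*(13 + H) (r(H) = (H - 26)*(H + 13) = (-26 + H)*(13 + H))
-r(u) = -(-338 + 24² - 13*24) = -(-338 + 576 - 312) = -1*(-74) = 74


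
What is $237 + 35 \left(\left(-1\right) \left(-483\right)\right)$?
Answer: $17142$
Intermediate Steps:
$237 + 35 \left(\left(-1\right) \left(-483\right)\right) = 237 + 35 \cdot 483 = 237 + 16905 = 17142$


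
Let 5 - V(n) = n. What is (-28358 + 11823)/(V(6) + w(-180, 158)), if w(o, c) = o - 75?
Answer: 16535/256 ≈ 64.590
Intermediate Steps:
w(o, c) = -75 + o
V(n) = 5 - n
(-28358 + 11823)/(V(6) + w(-180, 158)) = (-28358 + 11823)/((5 - 1*6) + (-75 - 180)) = -16535/((5 - 6) - 255) = -16535/(-1 - 255) = -16535/(-256) = -16535*(-1/256) = 16535/256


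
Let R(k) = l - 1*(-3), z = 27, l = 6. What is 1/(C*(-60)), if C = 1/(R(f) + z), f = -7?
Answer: -⅗ ≈ -0.60000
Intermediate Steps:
R(k) = 9 (R(k) = 6 - 1*(-3) = 6 + 3 = 9)
C = 1/36 (C = 1/(9 + 27) = 1/36 ≈ 0.027778)
1/(C*(-60)) = 1/((1/36)*(-60)) = 1/(-5/3) = -⅗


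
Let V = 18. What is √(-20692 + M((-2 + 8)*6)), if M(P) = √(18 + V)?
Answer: I*√20686 ≈ 143.83*I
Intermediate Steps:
M(P) = 6 (M(P) = √(18 + 18) = √36 = 6)
√(-20692 + M((-2 + 8)*6)) = √(-20692 + 6) = √(-20686) = I*√20686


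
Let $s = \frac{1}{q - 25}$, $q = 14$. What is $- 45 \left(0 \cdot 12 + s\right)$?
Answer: $\frac{45}{11} \approx 4.0909$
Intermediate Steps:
$s = - \frac{1}{11}$ ($s = \frac{1}{14 - 25} = \frac{1}{-11} = - \frac{1}{11} \approx -0.090909$)
$- 45 \left(0 \cdot 12 + s\right) = - 45 \left(0 \cdot 12 - \frac{1}{11}\right) = - 45 \left(0 - \frac{1}{11}\right) = \left(-45\right) \left(- \frac{1}{11}\right) = \frac{45}{11}$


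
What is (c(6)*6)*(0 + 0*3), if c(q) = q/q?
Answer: 0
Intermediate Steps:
c(q) = 1
(c(6)*6)*(0 + 0*3) = (1*6)*(0 + 0*3) = 6*(0 + 0) = 6*0 = 0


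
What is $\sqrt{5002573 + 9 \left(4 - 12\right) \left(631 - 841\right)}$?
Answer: $\sqrt{5017693} \approx 2240.0$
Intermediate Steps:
$\sqrt{5002573 + 9 \left(4 - 12\right) \left(631 - 841\right)} = \sqrt{5002573 + 9 \left(-8\right) \left(-210\right)} = \sqrt{5002573 - -15120} = \sqrt{5002573 + 15120} = \sqrt{5017693}$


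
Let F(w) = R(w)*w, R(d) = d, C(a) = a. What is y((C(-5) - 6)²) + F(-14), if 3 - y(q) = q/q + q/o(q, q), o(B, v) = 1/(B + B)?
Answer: -29084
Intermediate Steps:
o(B, v) = 1/(2*B)
F(w) = w² (F(w) = w*w = w²)
y(q) = 2 - 2*q² (y(q) = 3 - (q/q + q/((1/(2*q)))) = 3 - (1 + q*(2*q)) = 3 - (1 + 2*q²) = 3 + (-1 - 2*q²) = 2 - 2*q²)
y((C(-5) - 6)²) + F(-14) = (2 - 2*(-5 - 6)⁴) + (-14)² = (2 - 2*((-11)²)²) + 196 = (2 - 2*121²) + 196 = (2 - 2*14641) + 196 = (2 - 29282) + 196 = -29280 + 196 = -29084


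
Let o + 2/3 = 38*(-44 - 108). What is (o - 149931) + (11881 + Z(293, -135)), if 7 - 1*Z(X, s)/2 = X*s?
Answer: -194108/3 ≈ -64703.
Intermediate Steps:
Z(X, s) = 14 - 2*X*s
o = -17330/3 (o = -2/3 + 38*(-44 - 108) = -2/3 + 38*(-152) = -2/3 - 5776 = -17330/3 ≈ -5776.7)
(o - 149931) + (11881 + Z(293, -135)) = (-17330/3 - 149931) + (11881 + (14 - 2*293*(-135))) = -467123/3 + (11881 + (14 + 79110)) = -467123/3 + (11881 + 79124) = -467123/3 + 91005 = -194108/3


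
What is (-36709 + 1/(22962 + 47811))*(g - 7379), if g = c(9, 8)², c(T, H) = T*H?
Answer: 5702623292920/70773 ≈ 8.0576e+7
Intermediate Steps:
c(T, H) = H*T
g = 5184 (g = (8*9)² = 72² = 5184)
(-36709 + 1/(22962 + 47811))*(g - 7379) = (-36709 + 1/(22962 + 47811))*(5184 - 7379) = (-36709 + 1/70773)*(-2195) = -2598006056/70773*(-2195) = 5702623292920/70773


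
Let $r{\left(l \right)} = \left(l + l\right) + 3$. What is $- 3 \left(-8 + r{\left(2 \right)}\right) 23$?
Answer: $69$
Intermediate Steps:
$r{\left(l \right)} = 3 + 2 l$ ($r{\left(l \right)} = 2 l + 3 = 3 + 2 l$)
$- 3 \left(-8 + r{\left(2 \right)}\right) 23 = - 3 \left(-8 + \left(3 + 2 \cdot 2\right)\right) 23 = - 3 \left(-8 + \left(3 + 4\right)\right) 23 = - 3 \left(-8 + 7\right) 23 = \left(-3\right) \left(-1\right) 23 = 3 \cdot 23 = 69$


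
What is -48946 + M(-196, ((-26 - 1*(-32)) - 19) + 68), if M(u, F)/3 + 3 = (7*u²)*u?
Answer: -158169211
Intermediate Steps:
M(u, F) = -9 + 21*u³ (M(u, F) = -9 + 3*((7*u²)*u) = -9 + 3*(7*u³) = -9 + 21*u³)
-48946 + M(-196, ((-26 - 1*(-32)) - 19) + 68) = -48946 + (-9 + 21*(-196)³) = -48946 + (-9 + 21*(-7529536)) = -48946 + (-9 - 158120256) = -48946 - 158120265 = -158169211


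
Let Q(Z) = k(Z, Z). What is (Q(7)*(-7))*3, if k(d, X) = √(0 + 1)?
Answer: -21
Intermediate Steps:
k(d, X) = 1 (k(d, X) = √1 = 1)
Q(Z) = 1
(Q(7)*(-7))*3 = (1*(-7))*3 = -7*3 = -21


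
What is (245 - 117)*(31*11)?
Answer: 43648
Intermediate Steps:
(245 - 117)*(31*11) = 128*341 = 43648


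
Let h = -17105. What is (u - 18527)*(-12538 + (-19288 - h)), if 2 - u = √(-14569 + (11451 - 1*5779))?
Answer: 272706525 + 14721*I*√8897 ≈ 2.7271e+8 + 1.3885e+6*I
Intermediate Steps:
u = 2 - I*√8897 (u = 2 - √(-14569 + (11451 - 1*5779)) = 2 - √(-14569 + (11451 - 5779)) = 2 - √(-14569 + 5672) = 2 - √(-8897) = 2 - I*√8897 ≈ 2.0 - 94.324*I)
(u - 18527)*(-12538 + (-19288 - h)) = ((2 - I*√8897) - 18527)*(-12538 + (-19288 - 1*(-17105))) = (-18525 - I*√8897)*(-12538 + (-19288 + 17105)) = (-18525 - I*√8897)*(-12538 - 2183) = (-18525 - I*√8897)*(-14721) = 272706525 + 14721*I*√8897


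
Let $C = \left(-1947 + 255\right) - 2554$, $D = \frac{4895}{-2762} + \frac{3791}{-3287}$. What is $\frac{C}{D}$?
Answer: $\frac{38548134724}{26560607} \approx 1451.3$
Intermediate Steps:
$D = - \frac{26560607}{9078694}$ ($D = 4895 \left(- \frac{1}{2762}\right) + 3791 \left(- \frac{1}{3287}\right) = - \frac{4895}{2762} - \frac{3791}{3287} = - \frac{26560607}{9078694} \approx -2.9256$)
$C = -4246$ ($C = -1692 - 2554 = -4246$)
$\frac{C}{D} = - \frac{4246}{- \frac{26560607}{9078694}} = \left(-4246\right) \left(- \frac{9078694}{26560607}\right) = \frac{38548134724}{26560607}$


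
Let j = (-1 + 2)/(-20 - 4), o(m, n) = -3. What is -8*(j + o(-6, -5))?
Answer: 73/3 ≈ 24.333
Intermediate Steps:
j = -1/24 (j = 1/(-24) = 1*(-1/24) = -1/24 ≈ -0.041667)
-8*(j + o(-6, -5)) = -8*(-1/24 - 3) = -8*(-73/24) = 73/3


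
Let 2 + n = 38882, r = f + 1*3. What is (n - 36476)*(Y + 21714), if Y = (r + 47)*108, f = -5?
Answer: 63883896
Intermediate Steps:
r = -2 (r = -5 + 1*3 = -5 + 3 = -2)
Y = 4860 (Y = (-2 + 47)*108 = 45*108 = 4860)
n = 38880 (n = -2 + 38882 = 38880)
(n - 36476)*(Y + 21714) = (38880 - 36476)*(4860 + 21714) = 2404*26574 = 63883896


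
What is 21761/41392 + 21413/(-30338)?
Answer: -16152977/89696464 ≈ -0.18008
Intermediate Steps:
21761/41392 + 21413/(-30338) = 21761*(1/41392) + 21413*(-1/30338) = 21761/41392 - 3059/4334 = -16152977/89696464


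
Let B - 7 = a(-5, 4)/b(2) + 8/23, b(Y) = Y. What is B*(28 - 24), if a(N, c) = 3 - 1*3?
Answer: 676/23 ≈ 29.391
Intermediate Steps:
a(N, c) = 0 (a(N, c) = 3 - 3 = 0)
B = 169/23 (B = 7 + (0/2 + 8/23) = 7 + (0*(1/2) + 8*(1/23)) = 7 + (0 + 8/23) = 7 + 8/23 = 169/23 ≈ 7.3478)
B*(28 - 24) = 169*(28 - 24)/23 = (169/23)*4 = 676/23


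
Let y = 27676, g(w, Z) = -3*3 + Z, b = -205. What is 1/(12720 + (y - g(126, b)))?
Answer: 1/40610 ≈ 2.4624e-5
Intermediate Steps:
g(w, Z) = -9 + Z
1/(12720 + (y - g(126, b))) = 1/(12720 + (27676 - (-9 - 205))) = 1/(12720 + (27676 - 1*(-214))) = 1/(12720 + (27676 + 214)) = 1/(12720 + 27890) = 1/40610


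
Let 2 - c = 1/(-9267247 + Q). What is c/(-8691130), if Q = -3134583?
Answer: -24803661/107785916767900 ≈ -2.3012e-7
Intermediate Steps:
c = 24803661/12401830 (c = 2 - 1/(-9267247 - 3134583) = 2 - 1/(-12401830) = 2 - 1*(-1/12401830) = 2 + 1/12401830 = 24803661/12401830 ≈ 2.0000)
c/(-8691130) = (24803661/12401830)/(-8691130) = (24803661/12401830)*(-1/8691130) = -24803661/107785916767900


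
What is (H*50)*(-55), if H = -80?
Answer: 220000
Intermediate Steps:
(H*50)*(-55) = -80*50*(-55) = -4000*(-55) = 220000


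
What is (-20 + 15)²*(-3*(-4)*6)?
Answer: 1800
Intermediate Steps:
(-20 + 15)²*(-3*(-4)*6) = (-5)²*(12*6) = 25*72 = 1800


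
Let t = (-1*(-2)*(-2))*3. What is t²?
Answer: 144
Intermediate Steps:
t = -12 (t = (2*(-2))*3 = -4*3 = -12)
t² = (-12)² = 144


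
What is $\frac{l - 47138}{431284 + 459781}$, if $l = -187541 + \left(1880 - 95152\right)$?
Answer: $- \frac{327951}{891065} \approx -0.36804$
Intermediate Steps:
$l = -280813$ ($l = -187541 + \left(1880 - 95152\right) = -187541 - 93272 = -280813$)
$\frac{l - 47138}{431284 + 459781} = \frac{-280813 - 47138}{431284 + 459781} = - \frac{327951}{891065}$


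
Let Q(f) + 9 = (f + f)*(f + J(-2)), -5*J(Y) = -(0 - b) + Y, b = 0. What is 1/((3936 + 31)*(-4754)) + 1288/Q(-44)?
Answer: 121452700781/360944659402 ≈ 0.33649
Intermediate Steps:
J(Y) = -Y/5 (J(Y) = -(-(0 - 1*0) + Y)/5 = -(-(0 + 0) + Y)/5 = -(-1*0 + Y)/5 = -(0 + Y)/5 = -Y/5)
Q(f) = -9 + 2*f*(⅖ + f) (Q(f) = -9 + (f + f)*(f - ⅕*(-2)) = -9 + (2*f)*(f + ⅖) = -9 + (2*f)*(⅖ + f) = -9 + 2*f*(⅖ + f))
1/((3936 + 31)*(-4754)) + 1288/Q(-44) = 1/((3936 + 31)*(-4754)) + 1288/(-9 + 2*(-44)² + (⅘)*(-44)) = -1/4754/3967 + 1288/(-9 + 2*1936 - 176/5) = (1/3967)*(-1/4754) + 1288/(-9 + 3872 - 176/5) = -1/18859118 + 1288/(19139/5) = -1/18859118 + 1288*(5/19139) = -1/18859118 + 6440/19139 = 121452700781/360944659402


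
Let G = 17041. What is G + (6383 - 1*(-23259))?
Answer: 46683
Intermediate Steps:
G + (6383 - 1*(-23259)) = 17041 + (6383 - 1*(-23259)) = 17041 + (6383 + 23259) = 17041 + 29642 = 46683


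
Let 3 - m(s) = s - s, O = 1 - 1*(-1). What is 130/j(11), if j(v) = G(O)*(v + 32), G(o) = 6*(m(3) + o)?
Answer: 13/129 ≈ 0.10078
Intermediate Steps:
O = 2 (O = 1 + 1 = 2)
m(s) = 3 (m(s) = 3 - (s - s) = 3 - 1*0 = 3 + 0 = 3)
G(o) = 18 + 6*o (G(o) = 6*(3 + o) = 18 + 6*o)
j(v) = 960 + 30*v (j(v) = (18 + 6*2)*(v + 32) = (18 + 12)*(32 + v) = 30*(32 + v) = 960 + 30*v)
130/j(11) = 130/(960 + 30*11) = 130/(960 + 330) = 130/1290 = 130*(1/1290) = 13/129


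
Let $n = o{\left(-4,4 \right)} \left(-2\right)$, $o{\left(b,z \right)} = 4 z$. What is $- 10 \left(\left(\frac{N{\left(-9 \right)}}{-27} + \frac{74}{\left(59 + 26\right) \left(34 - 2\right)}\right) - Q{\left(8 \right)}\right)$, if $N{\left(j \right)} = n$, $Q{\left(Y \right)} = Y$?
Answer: $\frac{249241}{3672} \approx 67.876$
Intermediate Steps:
$n = -32$ ($n = 4 \cdot 4 \left(-2\right) = 16 \left(-2\right) = -32$)
$N{\left(j \right)} = -32$
$- 10 \left(\left(\frac{N{\left(-9 \right)}}{-27} + \frac{74}{\left(59 + 26\right) \left(34 - 2\right)}\right) - Q{\left(8 \right)}\right) = - 10 \left(\left(- \frac{32}{-27} + \frac{74}{\left(59 + 26\right) \left(34 - 2\right)}\right) - 8\right) = - 10 \left(\left(\left(-32\right) \left(- \frac{1}{27}\right) + \frac{74}{85 \cdot 32}\right) - 8\right) = - 10 \left(\left(\frac{32}{27} + \frac{74}{2720}\right) - 8\right) = - 10 \left(\left(\frac{32}{27} + 74 \cdot \frac{1}{2720}\right) - 8\right) = - 10 \left(\left(\frac{32}{27} + \frac{37}{1360}\right) - 8\right) = - 10 \left(\frac{44519}{36720} - 8\right) = \left(-10\right) \left(- \frac{249241}{36720}\right) = \frac{249241}{3672}$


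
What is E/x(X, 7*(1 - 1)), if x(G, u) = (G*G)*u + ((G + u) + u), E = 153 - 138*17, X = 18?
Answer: -731/6 ≈ -121.83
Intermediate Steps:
E = -2193 (E = 153 - 2346 = -2193)
x(G, u) = G + 2*u + u*G² (x(G, u) = G²*u + (G + 2*u) = u*G² + (G + 2*u) = G + 2*u + u*G²)
E/x(X, 7*(1 - 1)) = -2193/(18 + 2*(7*(1 - 1)) + (7*(1 - 1))*18²) = -2193/(18 + 2*(7*0) + (7*0)*324) = -2193/(18 + 2*0 + 0*324) = -2193/(18 + 0 + 0) = -2193/18 = -2193*1/18 = -731/6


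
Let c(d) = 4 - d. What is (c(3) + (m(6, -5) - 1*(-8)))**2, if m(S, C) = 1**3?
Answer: 100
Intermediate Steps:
m(S, C) = 1
(c(3) + (m(6, -5) - 1*(-8)))**2 = ((4 - 1*3) + (1 - 1*(-8)))**2 = ((4 - 3) + (1 + 8))**2 = (1 + 9)**2 = 10**2 = 100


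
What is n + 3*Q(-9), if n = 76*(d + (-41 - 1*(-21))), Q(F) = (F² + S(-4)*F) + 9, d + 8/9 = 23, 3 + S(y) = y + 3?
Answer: 4846/9 ≈ 538.44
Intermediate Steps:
S(y) = y (S(y) = -3 + (y + 3) = -3 + (3 + y) = y)
d = 199/9 (d = -8/9 + 23 = 199/9 ≈ 22.111)
Q(F) = 9 + F² - 4*F (Q(F) = (F² - 4*F) + 9 = 9 + F² - 4*F)
n = 1444/9 (n = 76*(199/9 + (-41 - 1*(-21))) = 76*(199/9 + (-41 + 21)) = 76*(199/9 - 20) = 76*(19/9) = 1444/9 ≈ 160.44)
n + 3*Q(-9) = 1444/9 + 3*(9 + (-9)² - 4*(-9)) = 1444/9 + 3*(9 + 81 + 36) = 1444/9 + 3*126 = 1444/9 + 378 = 4846/9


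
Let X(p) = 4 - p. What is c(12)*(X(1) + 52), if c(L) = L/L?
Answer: 55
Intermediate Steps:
c(L) = 1
c(12)*(X(1) + 52) = 1*((4 - 1*1) + 52) = 1*((4 - 1) + 52) = 1*(3 + 52) = 1*55 = 55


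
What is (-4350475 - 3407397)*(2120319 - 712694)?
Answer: -10920174574000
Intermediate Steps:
(-4350475 - 3407397)*(2120319 - 712694) = -7757872*1407625 = -10920174574000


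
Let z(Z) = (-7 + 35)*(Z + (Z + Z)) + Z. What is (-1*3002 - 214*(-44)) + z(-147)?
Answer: -6081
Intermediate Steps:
z(Z) = 85*Z (z(Z) = 28*(Z + 2*Z) + Z = 28*(3*Z) + Z = 84*Z + Z = 85*Z)
(-1*3002 - 214*(-44)) + z(-147) = (-1*3002 - 214*(-44)) + 85*(-147) = (-3002 + 9416) - 12495 = 6414 - 12495 = -6081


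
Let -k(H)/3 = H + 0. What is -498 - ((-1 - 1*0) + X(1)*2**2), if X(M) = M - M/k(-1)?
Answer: -1499/3 ≈ -499.67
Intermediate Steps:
k(H) = -3*H (k(H) = -3*(H + 0) = -3*H)
X(M) = 2*M/3 (X(M) = M - M/((-3*(-1))) = M - M/3 = 2*M/3)
-498 - ((-1 - 1*0) + X(1)*2**2) = -498 - ((-1 - 1*0) + ((2/3)*1)*2**2) = -498 - ((-1 + 0) + (2/3)*4) = -498 - (-1 + 8/3) = -498 - 1*5/3 = -498 - 5/3 = -1499/3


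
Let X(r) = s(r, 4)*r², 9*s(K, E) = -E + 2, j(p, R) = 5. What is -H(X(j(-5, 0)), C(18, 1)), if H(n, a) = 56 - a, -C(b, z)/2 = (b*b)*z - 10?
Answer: -684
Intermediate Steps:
s(K, E) = 2/9 - E/9 (s(K, E) = (-E + 2)/9 = (2 - E)/9 = 2/9 - E/9)
X(r) = -2*r²/9 (X(r) = (2/9 - ⅑*4)*r² = (2/9 - 4/9)*r² = -2*r²/9)
C(b, z) = 20 - 2*z*b² (C(b, z) = -2*((b*b)*z - 10) = -2*(b²*z - 10) = -2*(z*b² - 10) = -2*(-10 + z*b²) = 20 - 2*z*b²)
-H(X(j(-5, 0)), C(18, 1)) = -(56 - (20 - 2*1*18²)) = -(56 - (20 - 2*1*324)) = -(56 - (20 - 648)) = -(56 - 1*(-628)) = -(56 + 628) = -1*684 = -684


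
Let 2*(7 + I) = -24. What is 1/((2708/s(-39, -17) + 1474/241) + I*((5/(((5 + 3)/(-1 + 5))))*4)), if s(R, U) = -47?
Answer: -11327/2735480 ≈ -0.0041408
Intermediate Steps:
I = -19 (I = -7 + (1/2)*(-24) = -7 - 12 = -19)
1/((2708/s(-39, -17) + 1474/241) + I*((5/(((5 + 3)/(-1 + 5))))*4)) = 1/((2708/(-47) + 1474/241) - 19*5/(((5 + 3)/(-1 + 5)))*4) = 1/((2708*(-1/47) + 1474*(1/241)) - 19*5/((8/4))*4) = 1/((-2708/47 + 1474/241) - 19*5/((8*(1/4)))*4) = 1/(-583350/11327 - 19*5/2*4) = 1/(-583350/11327 - 19*5*(1/2)*4) = 1/(-583350/11327 - 95*4/2) = 1/(-583350/11327 - 19*10) = 1/(-583350/11327 - 190) = 1/(-2735480/11327) = -11327/2735480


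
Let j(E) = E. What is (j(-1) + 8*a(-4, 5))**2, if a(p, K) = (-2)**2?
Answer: 961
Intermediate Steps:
a(p, K) = 4
(j(-1) + 8*a(-4, 5))**2 = (-1 + 8*4)**2 = (-1 + 32)**2 = 31**2 = 961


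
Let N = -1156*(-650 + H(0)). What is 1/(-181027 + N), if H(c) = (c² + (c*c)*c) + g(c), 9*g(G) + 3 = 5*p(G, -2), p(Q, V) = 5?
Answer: 9/5107925 ≈ 1.7620e-6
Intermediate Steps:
g(G) = 22/9 (g(G) = -⅓ + (5*5)/9 = -⅓ + (⅑)*25 = -⅓ + 25/9 = 22/9)
H(c) = 22/9 + c² + c³ (H(c) = (c² + (c*c)*c) + 22/9 = (c² + c²*c) + 22/9 = (c² + c³) + 22/9 = 22/9 + c² + c³)
N = 6737168/9 (N = -1156*(-650 + (22/9 + 0² + 0³)) = -1156*(-650 + (22/9 + 0 + 0)) = -1156*(-650 + 22/9) = -1156*(-5828/9) = 6737168/9 ≈ 7.4857e+5)
1/(-181027 + N) = 1/(-181027 + 6737168/9) = 1/(5107925/9) = 9/5107925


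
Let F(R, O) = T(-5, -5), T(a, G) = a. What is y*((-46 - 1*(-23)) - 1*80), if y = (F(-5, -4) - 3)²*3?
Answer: -19776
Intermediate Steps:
F(R, O) = -5
y = 192 (y = (-5 - 3)²*3 = (-8)²*3 = 64*3 = 192)
y*((-46 - 1*(-23)) - 1*80) = 192*((-46 - 1*(-23)) - 1*80) = 192*((-46 + 23) - 80) = 192*(-23 - 80) = 192*(-103) = -19776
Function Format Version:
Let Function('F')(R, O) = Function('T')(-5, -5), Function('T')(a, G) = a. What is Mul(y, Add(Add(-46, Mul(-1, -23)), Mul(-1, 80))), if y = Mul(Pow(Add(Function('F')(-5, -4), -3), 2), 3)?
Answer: -19776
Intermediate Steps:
Function('F')(R, O) = -5
y = 192 (y = Mul(Pow(Add(-5, -3), 2), 3) = Mul(Pow(-8, 2), 3) = Mul(64, 3) = 192)
Mul(y, Add(Add(-46, Mul(-1, -23)), Mul(-1, 80))) = Mul(192, Add(Add(-46, Mul(-1, -23)), Mul(-1, 80))) = Mul(192, Add(Add(-46, 23), -80)) = Mul(192, Add(-23, -80)) = Mul(192, -103) = -19776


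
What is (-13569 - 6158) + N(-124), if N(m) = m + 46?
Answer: -19805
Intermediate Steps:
N(m) = 46 + m
(-13569 - 6158) + N(-124) = (-13569 - 6158) + (46 - 124) = -19727 - 78 = -19805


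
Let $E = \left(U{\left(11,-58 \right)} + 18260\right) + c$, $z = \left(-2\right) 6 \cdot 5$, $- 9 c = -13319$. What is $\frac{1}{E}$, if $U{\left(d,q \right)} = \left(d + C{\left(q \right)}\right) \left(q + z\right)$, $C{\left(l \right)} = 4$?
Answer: $\frac{9}{161729} \approx 5.5649 \cdot 10^{-5}$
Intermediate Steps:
$c = \frac{13319}{9}$ ($c = \left(- \frac{1}{9}\right) \left(-13319\right) = \frac{13319}{9} \approx 1479.9$)
$z = -60$ ($z = \left(-12\right) 5 = -60$)
$U{\left(d,q \right)} = \left(-60 + q\right) \left(4 + d\right)$ ($U{\left(d,q \right)} = \left(d + 4\right) \left(q - 60\right) = \left(4 + d\right) \left(-60 + q\right) = \left(-60 + q\right) \left(4 + d\right)$)
$E = \frac{161729}{9}$ ($E = \left(\left(-240 - 660 + 4 \left(-58\right) + 11 \left(-58\right)\right) + 18260\right) + \frac{13319}{9} = \left(\left(-240 - 660 - 232 - 638\right) + 18260\right) + \frac{13319}{9} = \left(-1770 + 18260\right) + \frac{13319}{9} = 16490 + \frac{13319}{9} = \frac{161729}{9} \approx 17970.0$)
$\frac{1}{E} = \frac{1}{\frac{161729}{9}} = \frac{9}{161729}$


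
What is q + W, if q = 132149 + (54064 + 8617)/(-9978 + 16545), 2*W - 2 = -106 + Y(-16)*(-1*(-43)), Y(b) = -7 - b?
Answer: 1737628789/13134 ≈ 1.3230e+5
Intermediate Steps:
W = 283/2 (W = 1 + (-106 + (-7 - 1*(-16))*(-1*(-43)))/2 = 1 + (-106 + (-7 + 16)*43)/2 = 1 + (-106 + 9*43)/2 = 1 + (-106 + 387)/2 = 1 + (½)*281 = 1 + 281/2 = 283/2 ≈ 141.50)
q = 867885164/6567 (q = 132149 + 62681/6567 = 867885164/6567 ≈ 1.3216e+5)
q + W = 867885164/6567 + 283/2 = 1737628789/13134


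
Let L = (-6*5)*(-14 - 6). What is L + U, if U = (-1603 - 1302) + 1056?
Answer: -1249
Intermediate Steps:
L = 600 (L = -30*(-20) = 600)
U = -1849 (U = -2905 + 1056 = -1849)
L + U = 600 - 1849 = -1249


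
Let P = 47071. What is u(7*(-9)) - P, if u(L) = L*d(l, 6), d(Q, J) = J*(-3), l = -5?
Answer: -45937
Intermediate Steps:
d(Q, J) = -3*J
u(L) = -18*L (u(L) = L*(-3*6) = L*(-18) = -18*L)
u(7*(-9)) - P = -126*(-9) - 1*47071 = -18*(-63) - 47071 = 1134 - 47071 = -45937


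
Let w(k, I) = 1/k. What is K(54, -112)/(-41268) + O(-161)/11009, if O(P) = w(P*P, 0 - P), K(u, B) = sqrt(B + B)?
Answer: 1/285364289 - I*sqrt(14)/10317 ≈ 3.5043e-9 - 0.00036267*I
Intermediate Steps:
K(u, B) = sqrt(2)*sqrt(B) (K(u, B) = sqrt(2*B) = sqrt(2)*sqrt(B))
O(P) = P**(-2) (O(P) = 1/(P*P) = 1/(P**2) = P**(-2))
K(54, -112)/(-41268) + O(-161)/11009 = (sqrt(2)*sqrt(-112))/(-41268) + 1/((-161)**2*11009) = (sqrt(2)*(4*I*sqrt(7)))*(-1/41268) + (1/25921)*(1/11009) = (4*I*sqrt(14))*(-1/41268) + 1/285364289 = -I*sqrt(14)/10317 + 1/285364289 = 1/285364289 - I*sqrt(14)/10317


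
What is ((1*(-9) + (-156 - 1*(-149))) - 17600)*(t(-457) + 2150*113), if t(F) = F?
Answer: -4271756688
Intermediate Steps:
((1*(-9) + (-156 - 1*(-149))) - 17600)*(t(-457) + 2150*113) = ((1*(-9) + (-156 - 1*(-149))) - 17600)*(-457 + 2150*113) = ((-9 + (-156 + 149)) - 17600)*(-457 + 242950) = ((-9 - 7) - 17600)*242493 = (-16 - 17600)*242493 = -17616*242493 = -4271756688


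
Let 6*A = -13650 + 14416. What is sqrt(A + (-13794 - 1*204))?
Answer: I*sqrt(124833)/3 ≈ 117.77*I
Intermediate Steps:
A = 383/3 (A = (-13650 + 14416)/6 = (1/6)*766 = 383/3 ≈ 127.67)
sqrt(A + (-13794 - 1*204)) = sqrt(383/3 + (-13794 - 1*204)) = sqrt(383/3 + (-13794 - 204)) = sqrt(383/3 - 13998) = sqrt(-41611/3) = I*sqrt(124833)/3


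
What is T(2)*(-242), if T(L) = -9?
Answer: 2178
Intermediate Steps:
T(2)*(-242) = -9*(-242) = 2178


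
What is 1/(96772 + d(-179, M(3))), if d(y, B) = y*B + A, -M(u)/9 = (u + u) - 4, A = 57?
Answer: 1/100051 ≈ 9.9949e-6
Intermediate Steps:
M(u) = 36 - 18*u (M(u) = -9*((u + u) - 4) = -9*(2*u - 4) = -9*(-4 + 2*u) = 36 - 18*u)
d(y, B) = 57 + B*y (d(y, B) = y*B + 57 = B*y + 57 = 57 + B*y)
1/(96772 + d(-179, M(3))) = 1/(96772 + (57 + (36 - 18*3)*(-179))) = 1/(96772 + (57 + (36 - 54)*(-179))) = 1/(96772 + (57 - 18*(-179))) = 1/(96772 + (57 + 3222)) = 1/(96772 + 3279) = 1/100051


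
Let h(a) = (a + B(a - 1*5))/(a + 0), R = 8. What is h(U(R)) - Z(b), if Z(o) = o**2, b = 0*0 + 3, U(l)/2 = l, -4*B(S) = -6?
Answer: -253/32 ≈ -7.9063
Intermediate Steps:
B(S) = 3/2 (B(S) = -1/4*(-6) = 3/2)
U(l) = 2*l
b = 3 (b = 0 + 3 = 3)
h(a) = (3/2 + a)/a (h(a) = (a + 3/2)/(a + 0) = (3/2 + a)/a)
h(U(R)) - Z(b) = (3/2 + 2*8)/((2*8)) - 1*3**2 = (3/2 + 16)/16 - 1*9 = (1/16)*(35/2) - 9 = 35/32 - 9 = -253/32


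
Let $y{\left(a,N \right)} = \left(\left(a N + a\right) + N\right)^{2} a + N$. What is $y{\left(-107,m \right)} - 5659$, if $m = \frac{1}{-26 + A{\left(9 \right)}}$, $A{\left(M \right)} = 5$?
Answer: $- \frac{492970907}{441} \approx -1.1178 \cdot 10^{6}$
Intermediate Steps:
$m = - \frac{1}{21}$ ($m = \frac{1}{-26 + 5} = \frac{1}{-21} = - \frac{1}{21} \approx -0.047619$)
$y{\left(a,N \right)} = N + a \left(N + a + N a\right)^{2}$ ($y{\left(a,N \right)} = \left(\left(N a + a\right) + N\right)^{2} a + N = \left(\left(a + N a\right) + N\right)^{2} a + N = \left(N + a + N a\right)^{2} a + N = a \left(N + a + N a\right)^{2} + N = N + a \left(N + a + N a\right)^{2}$)
$y{\left(-107,m \right)} - 5659 = \left(- \frac{1}{21} - 107 \left(- \frac{1}{21} - 107 - - \frac{107}{21}\right)^{2}\right) - 5659 = \left(- \frac{1}{21} - 107 \left(- \frac{1}{21} - 107 + \frac{107}{21}\right)^{2}\right) - 5659 = \left(- \frac{1}{21} - 107 \left(- \frac{2141}{21}\right)^{2}\right) - 5659 = \left(- \frac{1}{21} - \frac{490475267}{441}\right) - 5659 = - \frac{490475288}{441} - 5659 = - \frac{492970907}{441}$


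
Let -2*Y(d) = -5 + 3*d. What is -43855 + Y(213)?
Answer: -44172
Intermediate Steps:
Y(d) = 5/2 - 3*d/2 (Y(d) = -(-5 + 3*d)/2 = 5/2 - 3*d/2)
-43855 + Y(213) = -43855 + (5/2 - 3/2*213) = -43855 + (5/2 - 639/2) = -43855 - 317 = -44172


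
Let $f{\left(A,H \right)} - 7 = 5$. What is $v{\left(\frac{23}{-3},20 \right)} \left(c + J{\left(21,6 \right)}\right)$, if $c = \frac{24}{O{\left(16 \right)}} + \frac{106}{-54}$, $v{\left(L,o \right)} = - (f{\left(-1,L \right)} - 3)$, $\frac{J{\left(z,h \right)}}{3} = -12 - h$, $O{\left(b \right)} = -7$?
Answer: $\frac{11225}{21} \approx 534.52$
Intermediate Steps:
$f{\left(A,H \right)} = 12$ ($f{\left(A,H \right)} = 7 + 5 = 12$)
$J{\left(z,h \right)} = -36 - 3 h$ ($J{\left(z,h \right)} = 3 \left(-12 - h\right) = -36 - 3 h$)
$v{\left(L,o \right)} = -9$ ($v{\left(L,o \right)} = - (12 - 3) = \left(-1\right) 9 = -9$)
$c = - \frac{1019}{189}$ ($c = \frac{24}{-7} + \frac{106}{-54} = 24 \left(- \frac{1}{7}\right) + 106 \left(- \frac{1}{54}\right) = - \frac{24}{7} - \frac{53}{27} = - \frac{1019}{189} \approx -5.3915$)
$v{\left(\frac{23}{-3},20 \right)} \left(c + J{\left(21,6 \right)}\right) = - 9 \left(- \frac{1019}{189} - 54\right) = \left(-9\right) \left(- \frac{11225}{189}\right) = \frac{11225}{21}$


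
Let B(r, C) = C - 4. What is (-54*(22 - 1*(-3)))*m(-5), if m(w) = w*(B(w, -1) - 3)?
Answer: -54000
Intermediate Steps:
B(r, C) = -4 + C
m(w) = -8*w (m(w) = w*((-4 - 1) - 3) = w*(-5 - 3) = w*(-8) = -8*w)
(-54*(22 - 1*(-3)))*m(-5) = (-54*(22 - 1*(-3)))*(-8*(-5)) = -54*(22 + 3)*40 = -54*25*40 = -1350*40 = -54000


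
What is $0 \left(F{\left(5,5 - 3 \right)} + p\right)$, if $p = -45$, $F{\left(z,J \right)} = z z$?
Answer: $0$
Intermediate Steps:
$F{\left(z,J \right)} = z^{2}$
$0 \left(F{\left(5,5 - 3 \right)} + p\right) = 0 \left(5^{2} - 45\right) = 0 \left(25 - 45\right) = 0 \left(-20\right) = 0$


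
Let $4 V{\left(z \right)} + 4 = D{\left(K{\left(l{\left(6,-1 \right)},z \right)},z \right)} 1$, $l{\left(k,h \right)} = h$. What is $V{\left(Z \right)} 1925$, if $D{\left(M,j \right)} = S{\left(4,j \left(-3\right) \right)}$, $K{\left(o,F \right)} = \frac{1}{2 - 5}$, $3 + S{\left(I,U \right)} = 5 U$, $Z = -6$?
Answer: $\frac{159775}{4} \approx 39944.0$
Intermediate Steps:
$S{\left(I,U \right)} = -3 + 5 U$
$K{\left(o,F \right)} = - \frac{1}{3}$ ($K{\left(o,F \right)} = \frac{1}{-3} = - \frac{1}{3}$)
$D{\left(M,j \right)} = -3 - 15 j$ ($D{\left(M,j \right)} = -3 + 5 j \left(-3\right) = -3 + 5 \left(- 3 j\right) = -3 - 15 j$)
$V{\left(z \right)} = - \frac{7}{4} - \frac{15 z}{4}$ ($V{\left(z \right)} = -1 + \frac{\left(-3 - 15 z\right) 1}{4} = -1 + \frac{-3 - 15 z}{4} = -1 - \left(\frac{3}{4} + \frac{15 z}{4}\right) = - \frac{7}{4} - \frac{15 z}{4}$)
$V{\left(Z \right)} 1925 = \left(- \frac{7}{4} - - \frac{45}{2}\right) 1925 = \left(- \frac{7}{4} + \frac{45}{2}\right) 1925 = \frac{83}{4} \cdot 1925 = \frac{159775}{4}$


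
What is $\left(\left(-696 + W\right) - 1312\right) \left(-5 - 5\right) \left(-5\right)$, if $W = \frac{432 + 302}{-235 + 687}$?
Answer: $- \frac{11336025}{113} \approx -1.0032 \cdot 10^{5}$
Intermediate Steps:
$W = \frac{367}{226}$ ($W = \frac{734}{452} = 734 \cdot \frac{1}{452} = \frac{367}{226} \approx 1.6239$)
$\left(\left(-696 + W\right) - 1312\right) \left(-5 - 5\right) \left(-5\right) = \left(\left(-696 + \frac{367}{226}\right) - 1312\right) \left(-5 - 5\right) \left(-5\right) = \left(- \frac{156929}{226} - 1312\right) \left(\left(-10\right) \left(-5\right)\right) = \left(- \frac{453441}{226}\right) 50 = - \frac{11336025}{113}$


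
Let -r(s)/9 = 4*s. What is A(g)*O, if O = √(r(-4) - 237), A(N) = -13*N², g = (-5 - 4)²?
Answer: -85293*I*√93 ≈ -8.2254e+5*I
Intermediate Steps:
r(s) = -36*s
g = 81 (g = (-9)² = 81)
O = I*√93 (O = √(-36*(-4) - 237) = √(144 - 237) = √(-93) = I*√93 ≈ 9.6436*I)
A(g)*O = (-13*81²)*(I*√93) = (-13*6561)*(I*√93) = -85293*I*√93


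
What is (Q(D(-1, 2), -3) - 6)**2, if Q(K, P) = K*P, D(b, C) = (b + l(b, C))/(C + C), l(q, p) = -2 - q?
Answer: 81/4 ≈ 20.250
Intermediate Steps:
D(b, C) = -1/C (D(b, C) = (b + (-2 - b))/(C + C) = -2*1/(2*C) = -1/C)
(Q(D(-1, 2), -3) - 6)**2 = (-1/2*(-3) - 6)**2 = (3/2 - 6)**2 = (-9/2)**2 = 81/4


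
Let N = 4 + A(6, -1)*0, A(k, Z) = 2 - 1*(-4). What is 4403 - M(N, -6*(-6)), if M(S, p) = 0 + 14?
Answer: 4389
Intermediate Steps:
A(k, Z) = 6 (A(k, Z) = 2 + 4 = 6)
N = 4 (N = 4 + 6*0 = 4 + 0 = 4)
M(S, p) = 14
4403 - M(N, -6*(-6)) = 4403 - 1*14 = 4403 - 14 = 4389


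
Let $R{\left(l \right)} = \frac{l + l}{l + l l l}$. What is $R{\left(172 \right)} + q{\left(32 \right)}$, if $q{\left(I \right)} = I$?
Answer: $\frac{946722}{29585} \approx 32.0$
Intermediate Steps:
$R{\left(l \right)} = \frac{2 l}{l + l^{3}}$ ($R{\left(l \right)} = \frac{2 l}{l + l^{2} l} = \frac{2 l}{l + l^{3}}$)
$R{\left(172 \right)} + q{\left(32 \right)} = \frac{2}{1 + 172^{2}} + 32 = \frac{2}{1 + 29584} + 32 = \frac{2}{29585} + 32 = \frac{946722}{29585}$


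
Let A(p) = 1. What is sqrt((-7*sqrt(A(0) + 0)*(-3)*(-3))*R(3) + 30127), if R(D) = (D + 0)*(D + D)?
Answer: sqrt(28993) ≈ 170.27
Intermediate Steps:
R(D) = 2*D**2 (R(D) = D*(2*D) = 2*D**2)
sqrt((-7*sqrt(A(0) + 0)*(-3)*(-3))*R(3) + 30127) = sqrt((-7*sqrt(1 + 0)*(-3)*(-3))*(2*3**2) + 30127) = sqrt((-7*sqrt(1)*(-3)*(-3))*(2*9) + 30127) = sqrt(-7*1*(-3)*(-3)*18 + 30127) = sqrt(-(-21)*(-3)*18 + 30127) = sqrt(-7*9*18 + 30127) = sqrt(-63*18 + 30127) = sqrt(-1134 + 30127) = sqrt(28993)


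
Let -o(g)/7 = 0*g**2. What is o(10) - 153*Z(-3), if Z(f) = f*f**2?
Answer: 4131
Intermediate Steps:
Z(f) = f**3
o(g) = 0 (o(g) = -0*g**2 = -7*0 = 0)
o(10) - 153*Z(-3) = 0 - 153*(-3)**3 = 0 - 153*(-27) = 0 + 4131 = 4131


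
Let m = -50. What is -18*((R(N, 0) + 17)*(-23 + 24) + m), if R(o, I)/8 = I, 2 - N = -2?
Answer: 594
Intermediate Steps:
N = 4 (N = 2 - 1*(-2) = 2 + 2 = 4)
R(o, I) = 8*I
-18*((R(N, 0) + 17)*(-23 + 24) + m) = -18*((8*0 + 17)*(-23 + 24) - 50) = -18*((0 + 17)*1 - 50) = -18*(17*1 - 50) = -18*(17 - 50) = -18*(-33) = 594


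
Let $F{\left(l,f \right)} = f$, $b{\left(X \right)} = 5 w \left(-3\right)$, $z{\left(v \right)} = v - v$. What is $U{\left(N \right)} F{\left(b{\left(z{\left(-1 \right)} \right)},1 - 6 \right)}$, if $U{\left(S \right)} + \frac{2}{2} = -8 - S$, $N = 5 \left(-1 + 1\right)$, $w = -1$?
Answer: $45$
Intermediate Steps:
$z{\left(v \right)} = 0$
$b{\left(X \right)} = 15$ ($b{\left(X \right)} = 5 \left(-1\right) \left(-3\right) = \left(-5\right) \left(-3\right) = 15$)
$N = 0$ ($N = 5 \cdot 0 = 0$)
$U{\left(S \right)} = -9 - S$ ($U{\left(S \right)} = -1 - \left(8 + S\right) = -9 - S$)
$U{\left(N \right)} F{\left(b{\left(z{\left(-1 \right)} \right)},1 - 6 \right)} = \left(-9 - 0\right) \left(1 - 6\right) = \left(-9 + 0\right) \left(1 - 6\right) = \left(-9\right) \left(-5\right) = 45$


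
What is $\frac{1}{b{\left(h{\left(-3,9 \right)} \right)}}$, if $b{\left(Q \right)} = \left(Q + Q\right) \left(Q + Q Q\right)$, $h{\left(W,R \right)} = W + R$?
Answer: $\frac{1}{504} \approx 0.0019841$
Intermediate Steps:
$h{\left(W,R \right)} = R + W$
$b{\left(Q \right)} = 2 Q \left(Q + Q^{2}\right)$
$\frac{1}{b{\left(h{\left(-3,9 \right)} \right)}} = \frac{1}{2 \left(9 - 3\right)^{2} \left(1 + \left(9 - 3\right)\right)} = \frac{1}{2 \cdot 6^{2} \left(1 + 6\right)} = \frac{1}{2 \cdot 36 \cdot 7} = \frac{1}{504}$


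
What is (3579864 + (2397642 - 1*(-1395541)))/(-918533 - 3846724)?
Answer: -7373047/4765257 ≈ -1.5473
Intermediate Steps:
(3579864 + (2397642 - 1*(-1395541)))/(-918533 - 3846724) = (3579864 + (2397642 + 1395541))/(-4765257) = (3579864 + 3793183)*(-1/4765257) = 7373047*(-1/4765257) = -7373047/4765257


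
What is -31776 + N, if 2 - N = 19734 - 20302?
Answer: -31206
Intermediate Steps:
N = 570 (N = 2 - (19734 - 20302) = 2 - 1*(-568) = 2 + 568 = 570)
-31776 + N = -31776 + 570 = -31206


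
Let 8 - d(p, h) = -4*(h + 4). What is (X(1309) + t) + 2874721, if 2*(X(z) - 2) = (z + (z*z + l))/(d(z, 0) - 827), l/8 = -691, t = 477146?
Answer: 2690696176/803 ≈ 3.3508e+6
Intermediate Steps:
l = -5528 (l = 8*(-691) = -5528)
d(p, h) = 24 + 4*h (d(p, h) = 8 - (-4)*(h + 4) = 8 - (-4)*(4 + h) = 8 - (-16 - 4*h) = 8 + (16 + 4*h) = 24 + 4*h)
X(z) = 4370/803 - z/1606 - z²/1606 (X(z) = 2 + ((z + (z*z - 5528))/((24 + 4*0) - 827))/2 = 2 + ((z + (z² - 5528))/((24 + 0) - 827))/2 = 2 + ((z + (-5528 + z²))/(24 - 827))/2 = 2 + ((-5528 + z + z²)/(-803))/2 = 2 + ((-5528 + z + z²)*(-1/803))/2 = 2 + (5528/803 - z/803 - z²/803)/2 = 2 + (2764/803 - z/1606 - z²/1606) = 4370/803 - z/1606 - z²/1606)
(X(1309) + t) + 2874721 = ((4370/803 - 1/1606*1309 - 1/1606*1309²) + 477146) + 2874721 = ((4370/803 - 119/146 - 1/1606*1713481) + 477146) + 2874721 = ((4370/803 - 119/146 - 155771/146) + 477146) + 2874721 = (-853025/803 + 477146) + 2874721 = 382295213/803 + 2874721 = 2690696176/803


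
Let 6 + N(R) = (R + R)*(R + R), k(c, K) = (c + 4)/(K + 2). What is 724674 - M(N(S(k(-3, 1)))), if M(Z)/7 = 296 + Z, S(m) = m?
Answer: 6503768/9 ≈ 7.2264e+5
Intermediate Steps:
k(c, K) = (4 + c)/(2 + K)
N(R) = -6 + 4*R² (N(R) = -6 + (R + R)*(R + R) = -6 + (2*R)*(2*R) = -6 + 4*R²)
M(Z) = 2072 + 7*Z (M(Z) = 7*(296 + Z) = 2072 + 7*Z)
724674 - M(N(S(k(-3, 1)))) = 724674 - (2072 + 7*(-6 + 4*((4 - 3)/(2 + 1))²)) = 724674 - (2072 + 7*(-6 + 4*(1/3)²)) = 724674 - (2072 + 7*(-6 + 4*((⅓)*1)²)) = 724674 - (2072 + 7*(-6 + 4*(⅓)²)) = 724674 - (2072 + 7*(-6 + 4*(⅑))) = 724674 - (2072 + 7*(-6 + 4/9)) = 724674 - (2072 + 7*(-50/9)) = 724674 - (2072 - 350/9) = 724674 - 1*18298/9 = 724674 - 18298/9 = 6503768/9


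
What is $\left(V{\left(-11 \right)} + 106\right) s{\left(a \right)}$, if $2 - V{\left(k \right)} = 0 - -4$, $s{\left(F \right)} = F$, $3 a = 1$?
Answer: $\frac{104}{3} \approx 34.667$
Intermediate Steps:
$a = \frac{1}{3}$ ($a = \frac{1}{3} \cdot 1 = \frac{1}{3} \approx 0.33333$)
$V{\left(k \right)} = -2$ ($V{\left(k \right)} = 2 - \left(0 - -4\right) = 2 - \left(0 + 4\right) = 2 - 4 = -2$)
$\left(V{\left(-11 \right)} + 106\right) s{\left(a \right)} = \left(-2 + 106\right) \frac{1}{3} = 104 \cdot \frac{1}{3} = \frac{104}{3}$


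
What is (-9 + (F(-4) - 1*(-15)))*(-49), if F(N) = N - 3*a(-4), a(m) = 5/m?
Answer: -1127/4 ≈ -281.75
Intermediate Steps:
F(N) = 15/4 + N (F(N) = N - 15/(-4) = N - 15*(-1)/4 = N - 3*(-5/4) = N + 15/4 = 15/4 + N)
(-9 + (F(-4) - 1*(-15)))*(-49) = (-9 + ((15/4 - 4) - 1*(-15)))*(-49) = (-9 + (-¼ + 15))*(-49) = (-9 + 59/4)*(-49) = (23/4)*(-49) = -1127/4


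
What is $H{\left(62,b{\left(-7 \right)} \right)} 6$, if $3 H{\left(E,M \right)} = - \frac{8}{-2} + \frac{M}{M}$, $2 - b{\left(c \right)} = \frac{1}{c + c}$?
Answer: $10$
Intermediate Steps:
$b{\left(c \right)} = 2 - \frac{1}{2 c}$ ($b{\left(c \right)} = 2 - \frac{1}{c + c} = 2 - \frac{1}{2 c}$)
$H{\left(E,M \right)} = \frac{5}{3}$ ($H{\left(E,M \right)} = \frac{- \frac{8}{-2} + \frac{M}{M}}{3} = \frac{\left(-8\right) \left(- \frac{1}{2}\right) + 1}{3} = \frac{4 + 1}{3} = \frac{1}{3} \cdot 5 = \frac{5}{3}$)
$H{\left(62,b{\left(-7 \right)} \right)} 6 = \frac{5}{3} \cdot 6 = 10$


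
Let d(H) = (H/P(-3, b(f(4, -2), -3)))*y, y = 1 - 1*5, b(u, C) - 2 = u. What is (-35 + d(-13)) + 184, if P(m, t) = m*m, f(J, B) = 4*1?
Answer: 1393/9 ≈ 154.78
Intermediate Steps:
f(J, B) = 4
b(u, C) = 2 + u
P(m, t) = m²
y = -4 (y = 1 - 5 = -4)
d(H) = -4*H/9 (d(H) = (H/((-3)²))*(-4) = (H/9)*(-4) = -4*H/9)
(-35 + d(-13)) + 184 = (-35 - 4/9*(-13)) + 184 = (-35 + 52/9) + 184 = -263/9 + 184 = 1393/9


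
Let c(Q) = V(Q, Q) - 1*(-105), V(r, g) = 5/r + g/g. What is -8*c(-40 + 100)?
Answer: -2546/3 ≈ -848.67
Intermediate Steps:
V(r, g) = 1 + 5/r (V(r, g) = 5/r + 1 = 1 + 5/r)
c(Q) = 105 + (5 + Q)/Q (c(Q) = (5 + Q)/Q - 1*(-105) = (5 + Q)/Q + 105 = 105 + (5 + Q)/Q)
-8*c(-40 + 100) = -8*(106 + 5/(-40 + 100)) = -8*(106 + 5/60) = -8*(106 + 5*(1/60)) = -8*(106 + 1/12) = -8*1273/12 = -2546/3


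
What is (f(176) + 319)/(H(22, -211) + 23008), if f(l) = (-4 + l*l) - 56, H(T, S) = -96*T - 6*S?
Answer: 31235/22162 ≈ 1.4094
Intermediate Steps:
f(l) = -60 + l² (f(l) = (-4 + l²) - 56 = -60 + l²)
(f(176) + 319)/(H(22, -211) + 23008) = ((-60 + 176²) + 319)/((-96*22 - 6*(-211)) + 23008) = ((-60 + 30976) + 319)/((-2112 + 1266) + 23008) = (30916 + 319)/(-846 + 23008) = 31235/22162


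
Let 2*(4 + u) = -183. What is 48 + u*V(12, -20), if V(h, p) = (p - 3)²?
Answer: -100943/2 ≈ -50472.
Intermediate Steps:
V(h, p) = (-3 + p)²
u = -191/2 (u = -4 + (½)*(-183) = -4 - 183/2 = -191/2 ≈ -95.500)
48 + u*V(12, -20) = 48 - 191*(-3 - 20)²/2 = 48 - 191/2*(-23)² = 48 - 191/2*529 = 48 - 101039/2 = -100943/2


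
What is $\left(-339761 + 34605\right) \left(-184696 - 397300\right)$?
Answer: $177599571376$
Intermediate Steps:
$\left(-339761 + 34605\right) \left(-184696 - 397300\right) = \left(-305156\right) \left(-581996\right) = 177599571376$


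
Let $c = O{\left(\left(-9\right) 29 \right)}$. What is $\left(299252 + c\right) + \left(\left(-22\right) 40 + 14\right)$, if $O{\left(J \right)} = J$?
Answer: $298125$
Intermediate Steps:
$c = -261$ ($c = \left(-9\right) 29 = -261$)
$\left(299252 + c\right) + \left(\left(-22\right) 40 + 14\right) = \left(299252 - 261\right) + \left(\left(-22\right) 40 + 14\right) = 298991 + \left(-880 + 14\right) = 298991 - 866 = 298125$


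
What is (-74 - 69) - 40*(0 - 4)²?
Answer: -783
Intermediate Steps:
(-74 - 69) - 40*(0 - 4)² = -143 - 40*(-4)² = -143 - 40*16 = -143 - 640 = -783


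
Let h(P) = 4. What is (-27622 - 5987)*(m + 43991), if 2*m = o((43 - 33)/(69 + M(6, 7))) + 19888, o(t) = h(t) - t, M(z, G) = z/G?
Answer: -295480895074/163 ≈ -1.8128e+9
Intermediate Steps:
o(t) = 4 - t
m = 4863559/489 (m = ((4 - (43 - 33)/(69 + 6/7)) + 19888)/2 = ((4 - 10/(69 + 6*(⅐))) + 19888)/2 = ((4 - 10/(69 + 6/7)) + 19888)/2 = ((4 - 10/489/7) + 19888)/2 = ((4 - 10*7/489) + 19888)/2 = ((4 - 1*70/489) + 19888)/2 = ((4 - 70/489) + 19888)/2 = (1886/489 + 19888)/2 = (½)*(9727118/489) = 4863559/489 ≈ 9945.9)
(-27622 - 5987)*(m + 43991) = (-27622 - 5987)*(4863559/489 + 43991) = -33609*26375158/489 = -295480895074/163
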